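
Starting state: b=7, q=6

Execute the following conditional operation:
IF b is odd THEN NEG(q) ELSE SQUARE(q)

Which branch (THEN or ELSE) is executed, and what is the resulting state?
Branch: THEN, Final state: b=7, q=-6

Evaluating condition: b is odd
Condition is True, so THEN branch executes
After NEG(q): b=7, q=-6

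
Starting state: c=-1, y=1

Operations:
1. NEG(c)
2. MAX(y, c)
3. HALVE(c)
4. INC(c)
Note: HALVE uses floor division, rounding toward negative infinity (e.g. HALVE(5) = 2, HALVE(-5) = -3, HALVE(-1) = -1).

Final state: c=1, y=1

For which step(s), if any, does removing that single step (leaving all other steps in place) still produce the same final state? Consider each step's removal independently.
Step(s) 2

Testing removal of each single step:
Without step 1: final = c=0, y=1 (different)
Without step 2: final = c=1, y=1 (same)
Without step 3: final = c=2, y=1 (different)
Without step 4: final = c=0, y=1 (different)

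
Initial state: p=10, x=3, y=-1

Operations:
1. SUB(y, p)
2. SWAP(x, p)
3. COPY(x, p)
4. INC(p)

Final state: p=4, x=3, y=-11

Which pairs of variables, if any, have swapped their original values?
None

Comparing initial and final values:
p: 10 → 4
y: -1 → -11
x: 3 → 3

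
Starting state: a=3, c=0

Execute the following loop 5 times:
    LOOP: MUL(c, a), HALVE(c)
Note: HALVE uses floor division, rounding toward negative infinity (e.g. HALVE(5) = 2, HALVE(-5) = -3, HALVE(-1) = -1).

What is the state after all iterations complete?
a=3, c=0

Iteration trace:
Start: a=3, c=0
After iteration 1: a=3, c=0
After iteration 2: a=3, c=0
After iteration 3: a=3, c=0
After iteration 4: a=3, c=0
After iteration 5: a=3, c=0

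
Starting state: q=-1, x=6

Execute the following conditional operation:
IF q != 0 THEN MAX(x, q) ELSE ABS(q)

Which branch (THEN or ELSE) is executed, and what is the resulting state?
Branch: THEN, Final state: q=-1, x=6

Evaluating condition: q != 0
q = -1
Condition is True, so THEN branch executes
After MAX(x, q): q=-1, x=6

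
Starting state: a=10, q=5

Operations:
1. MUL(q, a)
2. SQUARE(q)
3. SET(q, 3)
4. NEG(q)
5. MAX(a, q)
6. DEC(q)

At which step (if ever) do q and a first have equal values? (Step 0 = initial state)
Never

q and a never become equal during execution.

Comparing values at each step:
Initial: q=5, a=10
After step 1: q=50, a=10
After step 2: q=2500, a=10
After step 3: q=3, a=10
After step 4: q=-3, a=10
After step 5: q=-3, a=10
After step 6: q=-4, a=10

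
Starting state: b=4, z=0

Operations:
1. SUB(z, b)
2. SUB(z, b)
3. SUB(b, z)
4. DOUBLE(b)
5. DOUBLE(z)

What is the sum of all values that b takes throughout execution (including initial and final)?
72

Values of b at each step:
Initial: b = 4
After step 1: b = 4
After step 2: b = 4
After step 3: b = 12
After step 4: b = 24
After step 5: b = 24
Sum = 4 + 4 + 4 + 12 + 24 + 24 = 72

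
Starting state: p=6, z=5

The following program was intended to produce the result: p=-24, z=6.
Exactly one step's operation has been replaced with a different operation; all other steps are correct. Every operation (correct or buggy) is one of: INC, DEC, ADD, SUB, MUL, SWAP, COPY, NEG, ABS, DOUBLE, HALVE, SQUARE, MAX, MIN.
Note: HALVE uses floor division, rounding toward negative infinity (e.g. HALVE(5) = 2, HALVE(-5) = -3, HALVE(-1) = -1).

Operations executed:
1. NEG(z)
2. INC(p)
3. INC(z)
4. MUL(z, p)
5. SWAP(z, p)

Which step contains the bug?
Step 2

Trace with buggy code:
Initial: p=6, z=5
After step 1: p=6, z=-5
After step 2: p=7, z=-5
After step 3: p=7, z=-4
After step 4: p=7, z=-28
After step 5: p=-28, z=7
Actual final p=-28, z=7 ≠ expected p=-24, z=6.
Step 2 is the only position where a single-operation replacement can produce the expected result.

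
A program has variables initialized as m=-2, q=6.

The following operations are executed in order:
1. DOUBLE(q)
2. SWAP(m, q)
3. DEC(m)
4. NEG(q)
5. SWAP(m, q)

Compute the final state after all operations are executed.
{m: 2, q: 11}

Step-by-step execution:
Initial: m=-2, q=6
After step 1 (DOUBLE(q)): m=-2, q=12
After step 2 (SWAP(m, q)): m=12, q=-2
After step 3 (DEC(m)): m=11, q=-2
After step 4 (NEG(q)): m=11, q=2
After step 5 (SWAP(m, q)): m=2, q=11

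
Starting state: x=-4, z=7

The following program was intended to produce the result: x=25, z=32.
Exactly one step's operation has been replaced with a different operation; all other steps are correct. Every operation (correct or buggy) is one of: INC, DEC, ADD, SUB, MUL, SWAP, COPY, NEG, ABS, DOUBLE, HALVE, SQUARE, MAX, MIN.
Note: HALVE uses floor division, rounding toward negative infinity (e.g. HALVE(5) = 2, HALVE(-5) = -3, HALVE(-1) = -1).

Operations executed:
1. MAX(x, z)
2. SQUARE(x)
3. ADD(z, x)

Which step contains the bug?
Step 1

Trace with buggy code:
Initial: x=-4, z=7
After step 1: x=7, z=7
After step 2: x=49, z=7
After step 3: x=49, z=56
Actual final x=49, z=56 ≠ expected x=25, z=32.
Step 1 is the only position where a single-operation replacement can produce the expected result.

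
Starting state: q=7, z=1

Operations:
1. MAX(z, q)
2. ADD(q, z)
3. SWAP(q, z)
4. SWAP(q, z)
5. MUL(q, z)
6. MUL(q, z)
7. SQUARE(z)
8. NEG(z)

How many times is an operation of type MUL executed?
2

Counting MUL operations:
Step 5: MUL(q, z) ← MUL
Step 6: MUL(q, z) ← MUL
Total: 2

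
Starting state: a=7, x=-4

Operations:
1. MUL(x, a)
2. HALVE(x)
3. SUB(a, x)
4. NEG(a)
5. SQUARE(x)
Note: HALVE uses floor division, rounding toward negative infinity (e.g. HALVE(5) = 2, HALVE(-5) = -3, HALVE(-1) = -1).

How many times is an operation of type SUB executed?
1

Counting SUB operations:
Step 3: SUB(a, x) ← SUB
Total: 1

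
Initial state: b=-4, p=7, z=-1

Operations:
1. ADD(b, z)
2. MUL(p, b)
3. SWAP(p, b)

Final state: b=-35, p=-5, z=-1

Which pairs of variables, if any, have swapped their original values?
None

Comparing initial and final values:
b: -4 → -35
z: -1 → -1
p: 7 → -5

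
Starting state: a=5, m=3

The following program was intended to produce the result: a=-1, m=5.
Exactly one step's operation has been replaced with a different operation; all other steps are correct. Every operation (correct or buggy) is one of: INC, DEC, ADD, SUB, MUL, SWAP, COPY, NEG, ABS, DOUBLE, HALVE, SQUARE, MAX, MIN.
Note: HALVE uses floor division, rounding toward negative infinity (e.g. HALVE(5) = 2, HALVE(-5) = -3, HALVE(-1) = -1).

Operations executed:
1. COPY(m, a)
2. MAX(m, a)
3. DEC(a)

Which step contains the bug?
Step 2

Trace with buggy code:
Initial: a=5, m=3
After step 1: a=5, m=5
After step 2: a=5, m=5
After step 3: a=4, m=5
Actual final a=4, m=5 ≠ expected a=-1, m=5.
Step 2 is the only position where a single-operation replacement can produce the expected result.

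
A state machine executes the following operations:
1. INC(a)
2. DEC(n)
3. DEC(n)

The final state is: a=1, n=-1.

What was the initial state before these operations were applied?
a=0, n=1

Working backwards:
Final state: a=1, n=-1
Before step 3 (DEC(n)): a=1, n=0
Before step 2 (DEC(n)): a=1, n=1
Before step 1 (INC(a)): a=0, n=1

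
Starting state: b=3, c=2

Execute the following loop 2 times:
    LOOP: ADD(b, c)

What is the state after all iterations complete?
b=7, c=2

Iteration trace:
Start: b=3, c=2
After iteration 1: b=5, c=2
After iteration 2: b=7, c=2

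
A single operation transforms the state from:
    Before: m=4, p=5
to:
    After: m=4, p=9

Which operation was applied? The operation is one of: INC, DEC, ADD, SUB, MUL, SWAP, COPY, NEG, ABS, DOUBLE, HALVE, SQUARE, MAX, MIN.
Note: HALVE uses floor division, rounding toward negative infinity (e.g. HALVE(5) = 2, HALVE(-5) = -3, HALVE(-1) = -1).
ADD(p, m)

Analyzing the change:
Before: m=4, p=5
After: m=4, p=9
Variable p changed from 5 to 9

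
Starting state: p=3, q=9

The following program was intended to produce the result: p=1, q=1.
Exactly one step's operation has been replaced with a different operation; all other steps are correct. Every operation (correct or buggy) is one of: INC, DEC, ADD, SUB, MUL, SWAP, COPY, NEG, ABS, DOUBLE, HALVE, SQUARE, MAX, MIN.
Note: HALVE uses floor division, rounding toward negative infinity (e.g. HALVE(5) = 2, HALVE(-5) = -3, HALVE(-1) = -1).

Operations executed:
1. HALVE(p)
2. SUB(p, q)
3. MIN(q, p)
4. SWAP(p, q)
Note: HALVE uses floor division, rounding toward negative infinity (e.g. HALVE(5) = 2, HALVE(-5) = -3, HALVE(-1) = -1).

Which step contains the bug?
Step 2

Trace with buggy code:
Initial: p=3, q=9
After step 1: p=1, q=9
After step 2: p=-8, q=9
After step 3: p=-8, q=-8
After step 4: p=-8, q=-8
Actual final p=-8, q=-8 ≠ expected p=1, q=1.
Step 2 is the only position where a single-operation replacement can produce the expected result.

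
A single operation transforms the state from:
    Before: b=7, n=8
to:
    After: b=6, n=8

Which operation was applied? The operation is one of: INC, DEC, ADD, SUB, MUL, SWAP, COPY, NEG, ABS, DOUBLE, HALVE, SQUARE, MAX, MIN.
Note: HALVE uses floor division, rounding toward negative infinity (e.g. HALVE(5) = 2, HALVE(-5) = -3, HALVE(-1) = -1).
DEC(b)

Analyzing the change:
Before: b=7, n=8
After: b=6, n=8
Variable b changed from 7 to 6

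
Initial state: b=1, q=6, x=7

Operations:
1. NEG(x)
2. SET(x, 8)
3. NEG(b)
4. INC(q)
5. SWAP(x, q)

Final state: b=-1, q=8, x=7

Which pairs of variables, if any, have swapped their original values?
None

Comparing initial and final values:
x: 7 → 7
q: 6 → 8
b: 1 → -1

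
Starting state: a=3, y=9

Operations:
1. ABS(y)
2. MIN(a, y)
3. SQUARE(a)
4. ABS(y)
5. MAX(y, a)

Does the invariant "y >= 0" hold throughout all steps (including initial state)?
Yes

The invariant holds at every step.

State at each step:
Initial: a=3, y=9
After step 1: a=3, y=9
After step 2: a=3, y=9
After step 3: a=9, y=9
After step 4: a=9, y=9
After step 5: a=9, y=9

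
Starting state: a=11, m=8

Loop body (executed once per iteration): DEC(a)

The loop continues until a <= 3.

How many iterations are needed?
8

Tracing iterations:
Initial: a=11, m=8
After iteration 1: a=10, m=8
After iteration 2: a=9, m=8
After iteration 3: a=8, m=8
After iteration 4: a=7, m=8
After iteration 5: a=6, m=8
After iteration 6: a=5, m=8
After iteration 7: a=4, m=8
After iteration 8: a=3, m=8
a <= 3 now holds, so the loop exits after 8 iterations.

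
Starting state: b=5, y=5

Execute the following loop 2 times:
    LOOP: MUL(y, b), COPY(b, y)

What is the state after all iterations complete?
b=625, y=625

Iteration trace:
Start: b=5, y=5
After iteration 1: b=25, y=25
After iteration 2: b=625, y=625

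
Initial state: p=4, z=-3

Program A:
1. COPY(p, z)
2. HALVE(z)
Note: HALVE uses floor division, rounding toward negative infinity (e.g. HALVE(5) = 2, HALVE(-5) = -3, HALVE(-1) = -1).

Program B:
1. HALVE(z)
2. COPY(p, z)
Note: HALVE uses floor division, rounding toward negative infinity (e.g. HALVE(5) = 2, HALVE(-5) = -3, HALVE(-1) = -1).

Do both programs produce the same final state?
No

Program A final state: p=-3, z=-2
Program B final state: p=-2, z=-2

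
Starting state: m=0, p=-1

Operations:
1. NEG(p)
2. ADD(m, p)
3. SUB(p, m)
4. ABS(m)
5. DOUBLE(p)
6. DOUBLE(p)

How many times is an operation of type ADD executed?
1

Counting ADD operations:
Step 2: ADD(m, p) ← ADD
Total: 1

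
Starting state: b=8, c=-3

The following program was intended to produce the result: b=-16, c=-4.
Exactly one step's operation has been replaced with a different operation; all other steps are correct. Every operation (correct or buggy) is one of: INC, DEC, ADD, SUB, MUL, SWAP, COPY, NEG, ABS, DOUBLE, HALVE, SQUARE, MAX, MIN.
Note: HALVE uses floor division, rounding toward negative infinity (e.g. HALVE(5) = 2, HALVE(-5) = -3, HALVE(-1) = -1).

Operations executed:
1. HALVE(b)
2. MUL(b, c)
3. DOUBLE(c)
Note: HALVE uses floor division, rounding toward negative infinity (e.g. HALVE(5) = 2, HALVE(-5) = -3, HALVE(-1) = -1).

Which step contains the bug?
Step 1

Trace with buggy code:
Initial: b=8, c=-3
After step 1: b=4, c=-3
After step 2: b=-12, c=-3
After step 3: b=-12, c=-6
Actual final b=-12, c=-6 ≠ expected b=-16, c=-4.
Step 1 is the only position where a single-operation replacement can produce the expected result.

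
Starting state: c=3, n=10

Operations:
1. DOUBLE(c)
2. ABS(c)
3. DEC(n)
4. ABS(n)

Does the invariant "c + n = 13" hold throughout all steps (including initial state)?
No, violated after step 1

The invariant is violated after step 1.

State at each step:
Initial: c=3, n=10
After step 1: c=6, n=10
After step 2: c=6, n=10
After step 3: c=6, n=9
After step 4: c=6, n=9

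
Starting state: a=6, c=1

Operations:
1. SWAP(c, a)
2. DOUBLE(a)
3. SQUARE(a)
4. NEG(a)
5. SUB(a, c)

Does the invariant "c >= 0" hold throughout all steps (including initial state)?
Yes

The invariant holds at every step.

State at each step:
Initial: a=6, c=1
After step 1: a=1, c=6
After step 2: a=2, c=6
After step 3: a=4, c=6
After step 4: a=-4, c=6
After step 5: a=-10, c=6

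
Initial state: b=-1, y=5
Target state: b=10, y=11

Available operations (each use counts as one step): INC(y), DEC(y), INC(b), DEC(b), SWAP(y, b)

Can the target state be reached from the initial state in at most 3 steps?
No

The target state cannot be reached within 3 steps.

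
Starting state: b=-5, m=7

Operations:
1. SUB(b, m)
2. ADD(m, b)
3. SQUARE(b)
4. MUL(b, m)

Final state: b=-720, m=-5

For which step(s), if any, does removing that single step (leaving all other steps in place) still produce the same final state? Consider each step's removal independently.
None - removing any single step changes the final result

Testing removal of each single step:
Without step 1: final = b=50, m=2 (different)
Without step 2: final = b=1008, m=7 (different)
Without step 3: final = b=60, m=-5 (different)
Without step 4: final = b=144, m=-5 (different)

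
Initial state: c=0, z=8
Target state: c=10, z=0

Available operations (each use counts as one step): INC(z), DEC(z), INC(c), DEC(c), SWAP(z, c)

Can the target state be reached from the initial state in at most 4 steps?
Yes

Path (3 steps): INC(z) → INC(z) → SWAP(z, c)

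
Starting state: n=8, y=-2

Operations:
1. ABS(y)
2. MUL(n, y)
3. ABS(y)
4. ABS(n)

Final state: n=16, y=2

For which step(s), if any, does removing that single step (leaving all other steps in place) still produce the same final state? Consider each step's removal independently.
Step(s) 1, 3, 4

Testing removal of each single step:
Without step 1: final = n=16, y=2 (same)
Without step 2: final = n=8, y=2 (different)
Without step 3: final = n=16, y=2 (same)
Without step 4: final = n=16, y=2 (same)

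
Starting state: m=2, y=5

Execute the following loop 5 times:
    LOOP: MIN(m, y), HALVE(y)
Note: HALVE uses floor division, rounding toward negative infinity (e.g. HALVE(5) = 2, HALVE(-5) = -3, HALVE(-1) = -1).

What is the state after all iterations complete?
m=0, y=0

Iteration trace:
Start: m=2, y=5
After iteration 1: m=2, y=2
After iteration 2: m=2, y=1
After iteration 3: m=1, y=0
After iteration 4: m=0, y=0
After iteration 5: m=0, y=0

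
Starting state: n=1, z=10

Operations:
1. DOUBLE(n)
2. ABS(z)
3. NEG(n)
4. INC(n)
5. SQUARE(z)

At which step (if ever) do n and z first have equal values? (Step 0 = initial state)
Never

n and z never become equal during execution.

Comparing values at each step:
Initial: n=1, z=10
After step 1: n=2, z=10
After step 2: n=2, z=10
After step 3: n=-2, z=10
After step 4: n=-1, z=10
After step 5: n=-1, z=100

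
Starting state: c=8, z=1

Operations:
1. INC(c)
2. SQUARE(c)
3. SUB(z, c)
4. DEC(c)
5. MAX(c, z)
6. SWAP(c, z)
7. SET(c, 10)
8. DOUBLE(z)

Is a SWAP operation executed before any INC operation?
No

First SWAP: step 6
First INC: step 1
Since 6 > 1, INC comes first.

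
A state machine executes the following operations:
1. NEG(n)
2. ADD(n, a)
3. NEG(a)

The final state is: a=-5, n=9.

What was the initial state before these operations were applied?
a=5, n=-4

Working backwards:
Final state: a=-5, n=9
Before step 3 (NEG(a)): a=5, n=9
Before step 2 (ADD(n, a)): a=5, n=4
Before step 1 (NEG(n)): a=5, n=-4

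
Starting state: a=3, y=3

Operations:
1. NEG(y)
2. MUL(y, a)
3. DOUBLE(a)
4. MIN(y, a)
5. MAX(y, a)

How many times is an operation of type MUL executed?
1

Counting MUL operations:
Step 2: MUL(y, a) ← MUL
Total: 1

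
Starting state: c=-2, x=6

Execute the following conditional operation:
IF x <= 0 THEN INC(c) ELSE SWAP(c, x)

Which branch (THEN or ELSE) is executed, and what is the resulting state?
Branch: ELSE, Final state: c=6, x=-2

Evaluating condition: x <= 0
x = 6
Condition is False, so ELSE branch executes
After SWAP(c, x): c=6, x=-2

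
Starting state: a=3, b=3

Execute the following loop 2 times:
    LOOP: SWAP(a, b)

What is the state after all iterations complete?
a=3, b=3

Iteration trace:
Start: a=3, b=3
After iteration 1: a=3, b=3
After iteration 2: a=3, b=3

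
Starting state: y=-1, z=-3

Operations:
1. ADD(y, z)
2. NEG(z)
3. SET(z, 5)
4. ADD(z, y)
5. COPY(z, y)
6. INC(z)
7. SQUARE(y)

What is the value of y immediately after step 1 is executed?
y = -4

Tracing y through execution:
Initial: y = -1
After step 1 (ADD(y, z)): y = -4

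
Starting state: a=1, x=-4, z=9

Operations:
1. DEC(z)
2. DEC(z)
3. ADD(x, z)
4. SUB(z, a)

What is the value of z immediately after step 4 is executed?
z = 6

Tracing z through execution:
Initial: z = 9
After step 1 (DEC(z)): z = 8
After step 2 (DEC(z)): z = 7
After step 3 (ADD(x, z)): z = 7
After step 4 (SUB(z, a)): z = 6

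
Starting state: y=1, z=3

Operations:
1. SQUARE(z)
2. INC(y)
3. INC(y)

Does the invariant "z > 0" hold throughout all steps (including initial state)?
Yes

The invariant holds at every step.

State at each step:
Initial: y=1, z=3
After step 1: y=1, z=9
After step 2: y=2, z=9
After step 3: y=3, z=9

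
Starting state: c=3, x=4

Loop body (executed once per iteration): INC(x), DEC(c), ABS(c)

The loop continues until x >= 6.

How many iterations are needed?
2

Tracing iterations:
Initial: c=3, x=4
After iteration 1: c=2, x=5
After iteration 2: c=1, x=6
x >= 6 now holds, so the loop exits after 2 iterations.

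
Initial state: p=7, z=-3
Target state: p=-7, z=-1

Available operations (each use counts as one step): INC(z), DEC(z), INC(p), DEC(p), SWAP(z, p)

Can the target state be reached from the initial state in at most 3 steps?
No

The target state cannot be reached within 3 steps.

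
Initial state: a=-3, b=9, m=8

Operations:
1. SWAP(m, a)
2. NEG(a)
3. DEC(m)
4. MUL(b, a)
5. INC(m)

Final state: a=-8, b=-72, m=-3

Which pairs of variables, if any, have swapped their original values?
None

Comparing initial and final values:
b: 9 → -72
m: 8 → -3
a: -3 → -8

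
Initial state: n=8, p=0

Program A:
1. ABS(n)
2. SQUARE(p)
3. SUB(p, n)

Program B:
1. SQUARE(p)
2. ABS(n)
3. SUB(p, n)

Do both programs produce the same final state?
Yes

Program A final state: n=8, p=-8
Program B final state: n=8, p=-8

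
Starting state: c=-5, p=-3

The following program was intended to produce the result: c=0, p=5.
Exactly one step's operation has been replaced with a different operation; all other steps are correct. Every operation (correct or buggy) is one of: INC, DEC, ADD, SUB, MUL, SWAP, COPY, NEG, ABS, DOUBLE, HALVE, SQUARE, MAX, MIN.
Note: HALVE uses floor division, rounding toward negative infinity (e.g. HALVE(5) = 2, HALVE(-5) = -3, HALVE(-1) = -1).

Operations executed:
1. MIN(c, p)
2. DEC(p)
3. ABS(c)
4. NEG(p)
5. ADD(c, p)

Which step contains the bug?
Step 3

Trace with buggy code:
Initial: c=-5, p=-3
After step 1: c=-5, p=-3
After step 2: c=-5, p=-4
After step 3: c=5, p=-4
After step 4: c=5, p=4
After step 5: c=9, p=4
Actual final c=9, p=4 ≠ expected c=0, p=5.
Step 3 is the only position where a single-operation replacement can produce the expected result.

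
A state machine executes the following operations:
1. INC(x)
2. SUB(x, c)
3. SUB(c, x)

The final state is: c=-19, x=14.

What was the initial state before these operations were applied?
c=-5, x=8

Working backwards:
Final state: c=-19, x=14
Before step 3 (SUB(c, x)): c=-5, x=14
Before step 2 (SUB(x, c)): c=-5, x=9
Before step 1 (INC(x)): c=-5, x=8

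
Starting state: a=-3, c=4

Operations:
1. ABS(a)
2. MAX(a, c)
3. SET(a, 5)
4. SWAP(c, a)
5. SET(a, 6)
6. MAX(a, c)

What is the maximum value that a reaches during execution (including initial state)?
6

Values of a at each step:
Initial: a = -3
After step 1: a = 3
After step 2: a = 4
After step 3: a = 5
After step 4: a = 4
After step 5: a = 6 ← maximum
After step 6: a = 6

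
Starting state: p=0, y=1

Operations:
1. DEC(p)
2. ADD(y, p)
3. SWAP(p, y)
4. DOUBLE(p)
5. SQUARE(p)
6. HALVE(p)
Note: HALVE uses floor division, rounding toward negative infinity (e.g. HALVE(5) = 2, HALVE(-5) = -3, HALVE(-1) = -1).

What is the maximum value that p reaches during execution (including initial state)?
0

Values of p at each step:
Initial: p = 0 ← maximum
After step 1: p = -1
After step 2: p = -1
After step 3: p = 0
After step 4: p = 0
After step 5: p = 0
After step 6: p = 0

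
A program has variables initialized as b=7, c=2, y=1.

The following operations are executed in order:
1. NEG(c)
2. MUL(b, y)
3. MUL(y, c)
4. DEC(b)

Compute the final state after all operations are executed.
{b: 6, c: -2, y: -2}

Step-by-step execution:
Initial: b=7, c=2, y=1
After step 1 (NEG(c)): b=7, c=-2, y=1
After step 2 (MUL(b, y)): b=7, c=-2, y=1
After step 3 (MUL(y, c)): b=7, c=-2, y=-2
After step 4 (DEC(b)): b=6, c=-2, y=-2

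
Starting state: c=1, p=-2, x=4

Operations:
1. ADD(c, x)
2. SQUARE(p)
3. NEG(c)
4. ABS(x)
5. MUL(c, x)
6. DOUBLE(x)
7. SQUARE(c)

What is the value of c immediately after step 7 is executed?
c = 400

Tracing c through execution:
Initial: c = 1
After step 1 (ADD(c, x)): c = 5
After step 2 (SQUARE(p)): c = 5
After step 3 (NEG(c)): c = -5
After step 4 (ABS(x)): c = -5
After step 5 (MUL(c, x)): c = -20
After step 6 (DOUBLE(x)): c = -20
After step 7 (SQUARE(c)): c = 400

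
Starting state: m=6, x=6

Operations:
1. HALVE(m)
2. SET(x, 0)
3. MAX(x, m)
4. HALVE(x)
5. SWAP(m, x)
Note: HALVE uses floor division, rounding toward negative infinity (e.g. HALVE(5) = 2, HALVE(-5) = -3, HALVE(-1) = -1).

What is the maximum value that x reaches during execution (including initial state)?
6

Values of x at each step:
Initial: x = 6 ← maximum
After step 1: x = 6
After step 2: x = 0
After step 3: x = 3
After step 4: x = 1
After step 5: x = 3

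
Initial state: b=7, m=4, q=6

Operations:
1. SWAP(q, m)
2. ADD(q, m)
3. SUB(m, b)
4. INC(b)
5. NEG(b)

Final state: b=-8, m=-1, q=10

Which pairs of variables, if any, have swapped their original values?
None

Comparing initial and final values:
m: 4 → -1
q: 6 → 10
b: 7 → -8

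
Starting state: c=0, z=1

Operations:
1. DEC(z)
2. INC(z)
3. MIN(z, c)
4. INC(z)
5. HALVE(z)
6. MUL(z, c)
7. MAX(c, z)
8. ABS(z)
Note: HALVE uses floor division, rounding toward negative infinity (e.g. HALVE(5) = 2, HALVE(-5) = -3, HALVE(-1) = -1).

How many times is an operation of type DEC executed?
1

Counting DEC operations:
Step 1: DEC(z) ← DEC
Total: 1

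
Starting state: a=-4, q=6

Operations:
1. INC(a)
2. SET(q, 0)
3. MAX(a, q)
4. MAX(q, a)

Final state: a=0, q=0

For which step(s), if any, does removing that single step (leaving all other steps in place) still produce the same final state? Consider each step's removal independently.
Step(s) 1, 4

Testing removal of each single step:
Without step 1: final = a=0, q=0 (same)
Without step 2: final = a=6, q=6 (different)
Without step 3: final = a=-3, q=0 (different)
Without step 4: final = a=0, q=0 (same)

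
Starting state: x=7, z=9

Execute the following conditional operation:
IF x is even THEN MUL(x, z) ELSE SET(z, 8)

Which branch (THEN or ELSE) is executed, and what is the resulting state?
Branch: ELSE, Final state: x=7, z=8

Evaluating condition: x is even
Condition is False, so ELSE branch executes
After SET(z, 8): x=7, z=8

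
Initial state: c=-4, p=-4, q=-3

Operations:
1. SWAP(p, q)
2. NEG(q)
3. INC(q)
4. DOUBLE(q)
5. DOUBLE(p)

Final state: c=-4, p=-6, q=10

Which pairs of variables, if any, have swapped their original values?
None

Comparing initial and final values:
q: -3 → 10
c: -4 → -4
p: -4 → -6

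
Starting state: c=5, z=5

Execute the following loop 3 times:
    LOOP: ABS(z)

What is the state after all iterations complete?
c=5, z=5

Iteration trace:
Start: c=5, z=5
After iteration 1: c=5, z=5
After iteration 2: c=5, z=5
After iteration 3: c=5, z=5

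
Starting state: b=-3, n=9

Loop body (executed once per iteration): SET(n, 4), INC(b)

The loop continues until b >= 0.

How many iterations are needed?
3

Tracing iterations:
Initial: b=-3, n=9
After iteration 1: b=-2, n=4
After iteration 2: b=-1, n=4
After iteration 3: b=0, n=4
b >= 0 now holds, so the loop exits after 3 iterations.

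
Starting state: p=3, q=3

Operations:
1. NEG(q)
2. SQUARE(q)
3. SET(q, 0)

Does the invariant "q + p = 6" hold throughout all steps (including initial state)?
No, violated after step 1

The invariant is violated after step 1.

State at each step:
Initial: p=3, q=3
After step 1: p=3, q=-3
After step 2: p=3, q=9
After step 3: p=3, q=0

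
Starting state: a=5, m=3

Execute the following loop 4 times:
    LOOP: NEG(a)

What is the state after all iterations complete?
a=5, m=3

Iteration trace:
Start: a=5, m=3
After iteration 1: a=-5, m=3
After iteration 2: a=5, m=3
After iteration 3: a=-5, m=3
After iteration 4: a=5, m=3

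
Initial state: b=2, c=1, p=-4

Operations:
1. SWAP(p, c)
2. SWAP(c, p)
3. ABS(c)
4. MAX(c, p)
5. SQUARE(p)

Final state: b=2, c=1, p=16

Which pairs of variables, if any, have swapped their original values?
None

Comparing initial and final values:
b: 2 → 2
c: 1 → 1
p: -4 → 16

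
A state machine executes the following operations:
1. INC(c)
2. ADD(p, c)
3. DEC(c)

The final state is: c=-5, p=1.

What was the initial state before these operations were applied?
c=-5, p=5

Working backwards:
Final state: c=-5, p=1
Before step 3 (DEC(c)): c=-4, p=1
Before step 2 (ADD(p, c)): c=-4, p=5
Before step 1 (INC(c)): c=-5, p=5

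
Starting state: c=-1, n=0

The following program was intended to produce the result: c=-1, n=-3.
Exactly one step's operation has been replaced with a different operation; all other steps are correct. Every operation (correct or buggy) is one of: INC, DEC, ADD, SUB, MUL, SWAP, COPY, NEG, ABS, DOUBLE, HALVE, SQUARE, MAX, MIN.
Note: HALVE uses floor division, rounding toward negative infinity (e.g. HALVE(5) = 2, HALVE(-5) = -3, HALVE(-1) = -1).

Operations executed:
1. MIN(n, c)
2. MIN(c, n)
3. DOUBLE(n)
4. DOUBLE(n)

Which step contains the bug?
Step 4

Trace with buggy code:
Initial: c=-1, n=0
After step 1: c=-1, n=-1
After step 2: c=-1, n=-1
After step 3: c=-1, n=-2
After step 4: c=-1, n=-4
Actual final c=-1, n=-4 ≠ expected c=-1, n=-3.
Step 4 is the only position where a single-operation replacement can produce the expected result.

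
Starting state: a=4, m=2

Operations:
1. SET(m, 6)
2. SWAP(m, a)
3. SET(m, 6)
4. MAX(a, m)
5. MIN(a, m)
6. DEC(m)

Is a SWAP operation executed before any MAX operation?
Yes

First SWAP: step 2
First MAX: step 4
Since 2 < 4, SWAP comes first.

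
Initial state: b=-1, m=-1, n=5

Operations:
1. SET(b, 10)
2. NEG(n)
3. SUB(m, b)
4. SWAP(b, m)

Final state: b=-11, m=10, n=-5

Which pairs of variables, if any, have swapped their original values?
None

Comparing initial and final values:
n: 5 → -5
m: -1 → 10
b: -1 → -11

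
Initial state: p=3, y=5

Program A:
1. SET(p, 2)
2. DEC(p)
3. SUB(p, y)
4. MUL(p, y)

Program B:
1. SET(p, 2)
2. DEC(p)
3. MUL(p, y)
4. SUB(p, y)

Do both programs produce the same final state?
No

Program A final state: p=-20, y=5
Program B final state: p=0, y=5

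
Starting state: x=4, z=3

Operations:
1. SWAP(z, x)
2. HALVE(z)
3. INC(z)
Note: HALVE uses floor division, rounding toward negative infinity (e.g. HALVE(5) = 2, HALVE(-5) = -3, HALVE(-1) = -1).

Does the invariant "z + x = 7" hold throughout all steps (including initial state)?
No, violated after step 2

The invariant is violated after step 2.

State at each step:
Initial: x=4, z=3
After step 1: x=3, z=4
After step 2: x=3, z=2
After step 3: x=3, z=3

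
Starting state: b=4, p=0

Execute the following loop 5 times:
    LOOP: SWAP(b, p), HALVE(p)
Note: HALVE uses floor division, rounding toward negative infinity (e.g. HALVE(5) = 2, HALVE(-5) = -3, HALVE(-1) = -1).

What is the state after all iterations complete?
b=0, p=0

Iteration trace:
Start: b=4, p=0
After iteration 1: b=0, p=2
After iteration 2: b=2, p=0
After iteration 3: b=0, p=1
After iteration 4: b=1, p=0
After iteration 5: b=0, p=0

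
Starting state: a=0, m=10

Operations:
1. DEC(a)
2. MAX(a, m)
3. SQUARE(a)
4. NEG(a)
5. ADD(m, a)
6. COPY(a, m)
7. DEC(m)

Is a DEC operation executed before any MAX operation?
Yes

First DEC: step 1
First MAX: step 2
Since 1 < 2, DEC comes first.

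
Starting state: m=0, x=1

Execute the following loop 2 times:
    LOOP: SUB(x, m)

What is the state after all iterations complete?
m=0, x=1

Iteration trace:
Start: m=0, x=1
After iteration 1: m=0, x=1
After iteration 2: m=0, x=1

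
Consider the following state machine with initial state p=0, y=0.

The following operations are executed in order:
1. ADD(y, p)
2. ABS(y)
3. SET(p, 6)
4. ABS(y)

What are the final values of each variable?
{p: 6, y: 0}

Step-by-step execution:
Initial: p=0, y=0
After step 1 (ADD(y, p)): p=0, y=0
After step 2 (ABS(y)): p=0, y=0
After step 3 (SET(p, 6)): p=6, y=0
After step 4 (ABS(y)): p=6, y=0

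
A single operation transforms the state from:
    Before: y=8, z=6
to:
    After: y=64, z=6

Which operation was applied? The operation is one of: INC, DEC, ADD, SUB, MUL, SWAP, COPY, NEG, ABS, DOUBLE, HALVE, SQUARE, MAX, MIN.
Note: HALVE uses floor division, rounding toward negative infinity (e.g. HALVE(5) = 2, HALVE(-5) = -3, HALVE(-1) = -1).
SQUARE(y)

Analyzing the change:
Before: y=8, z=6
After: y=64, z=6
Variable y changed from 8 to 64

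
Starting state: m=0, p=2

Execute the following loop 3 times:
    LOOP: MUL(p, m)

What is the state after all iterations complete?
m=0, p=0

Iteration trace:
Start: m=0, p=2
After iteration 1: m=0, p=0
After iteration 2: m=0, p=0
After iteration 3: m=0, p=0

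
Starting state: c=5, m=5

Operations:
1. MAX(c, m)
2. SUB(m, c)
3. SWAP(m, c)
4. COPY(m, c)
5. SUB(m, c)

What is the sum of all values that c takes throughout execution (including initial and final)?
15

Values of c at each step:
Initial: c = 5
After step 1: c = 5
After step 2: c = 5
After step 3: c = 0
After step 4: c = 0
After step 5: c = 0
Sum = 5 + 5 + 5 + 0 + 0 + 0 = 15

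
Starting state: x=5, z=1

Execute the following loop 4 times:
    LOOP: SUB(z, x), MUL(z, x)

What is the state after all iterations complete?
x=5, z=-3275

Iteration trace:
Start: x=5, z=1
After iteration 1: x=5, z=-20
After iteration 2: x=5, z=-125
After iteration 3: x=5, z=-650
After iteration 4: x=5, z=-3275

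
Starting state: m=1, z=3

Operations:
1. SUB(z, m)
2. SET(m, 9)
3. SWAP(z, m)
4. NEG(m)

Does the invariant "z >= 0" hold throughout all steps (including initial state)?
Yes

The invariant holds at every step.

State at each step:
Initial: m=1, z=3
After step 1: m=1, z=2
After step 2: m=9, z=2
After step 3: m=2, z=9
After step 4: m=-2, z=9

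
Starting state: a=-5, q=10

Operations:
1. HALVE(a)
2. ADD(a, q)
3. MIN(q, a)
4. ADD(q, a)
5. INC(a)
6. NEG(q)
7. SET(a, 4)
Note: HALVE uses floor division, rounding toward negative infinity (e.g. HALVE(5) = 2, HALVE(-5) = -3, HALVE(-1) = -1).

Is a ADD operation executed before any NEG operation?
Yes

First ADD: step 2
First NEG: step 6
Since 2 < 6, ADD comes first.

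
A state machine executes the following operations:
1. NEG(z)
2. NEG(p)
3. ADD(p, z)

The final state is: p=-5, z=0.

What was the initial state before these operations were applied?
p=5, z=0

Working backwards:
Final state: p=-5, z=0
Before step 3 (ADD(p, z)): p=-5, z=0
Before step 2 (NEG(p)): p=5, z=0
Before step 1 (NEG(z)): p=5, z=0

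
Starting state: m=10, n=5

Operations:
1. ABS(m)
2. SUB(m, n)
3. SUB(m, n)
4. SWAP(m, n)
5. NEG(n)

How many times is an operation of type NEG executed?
1

Counting NEG operations:
Step 5: NEG(n) ← NEG
Total: 1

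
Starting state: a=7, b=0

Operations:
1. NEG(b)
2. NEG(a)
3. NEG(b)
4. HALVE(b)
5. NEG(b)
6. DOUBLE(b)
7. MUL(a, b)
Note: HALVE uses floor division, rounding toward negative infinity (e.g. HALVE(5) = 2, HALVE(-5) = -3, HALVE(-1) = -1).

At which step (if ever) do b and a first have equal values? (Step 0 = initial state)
Step 7

b and a first become equal after step 7.

Comparing values at each step:
Initial: b=0, a=7
After step 1: b=0, a=7
After step 2: b=0, a=-7
After step 3: b=0, a=-7
After step 4: b=0, a=-7
After step 5: b=0, a=-7
After step 6: b=0, a=-7
After step 7: b=0, a=0 ← equal!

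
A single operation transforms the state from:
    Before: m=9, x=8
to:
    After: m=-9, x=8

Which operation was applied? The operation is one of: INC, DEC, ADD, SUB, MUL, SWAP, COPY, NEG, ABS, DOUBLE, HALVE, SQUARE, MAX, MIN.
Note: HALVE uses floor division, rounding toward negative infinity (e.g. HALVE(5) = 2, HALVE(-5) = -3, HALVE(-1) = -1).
NEG(m)

Analyzing the change:
Before: m=9, x=8
After: m=-9, x=8
Variable m changed from 9 to -9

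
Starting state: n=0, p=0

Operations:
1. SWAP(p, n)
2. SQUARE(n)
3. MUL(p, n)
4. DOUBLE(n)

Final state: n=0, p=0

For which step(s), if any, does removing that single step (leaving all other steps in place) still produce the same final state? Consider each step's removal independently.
Step(s) 1, 2, 3, 4

Testing removal of each single step:
Without step 1: final = n=0, p=0 (same)
Without step 2: final = n=0, p=0 (same)
Without step 3: final = n=0, p=0 (same)
Without step 4: final = n=0, p=0 (same)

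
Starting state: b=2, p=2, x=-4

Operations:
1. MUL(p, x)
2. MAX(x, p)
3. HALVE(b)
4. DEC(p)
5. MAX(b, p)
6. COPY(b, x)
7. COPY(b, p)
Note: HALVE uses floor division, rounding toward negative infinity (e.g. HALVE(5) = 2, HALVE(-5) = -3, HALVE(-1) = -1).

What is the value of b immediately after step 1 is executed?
b = 2

Tracing b through execution:
Initial: b = 2
After step 1 (MUL(p, x)): b = 2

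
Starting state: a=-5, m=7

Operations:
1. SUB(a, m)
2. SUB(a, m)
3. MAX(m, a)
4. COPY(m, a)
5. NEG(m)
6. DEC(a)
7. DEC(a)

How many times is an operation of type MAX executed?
1

Counting MAX operations:
Step 3: MAX(m, a) ← MAX
Total: 1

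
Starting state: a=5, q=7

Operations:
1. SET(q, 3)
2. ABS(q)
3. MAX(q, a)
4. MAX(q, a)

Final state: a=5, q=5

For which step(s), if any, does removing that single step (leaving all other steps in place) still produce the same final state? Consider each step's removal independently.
Step(s) 2, 3, 4

Testing removal of each single step:
Without step 1: final = a=5, q=7 (different)
Without step 2: final = a=5, q=5 (same)
Without step 3: final = a=5, q=5 (same)
Without step 4: final = a=5, q=5 (same)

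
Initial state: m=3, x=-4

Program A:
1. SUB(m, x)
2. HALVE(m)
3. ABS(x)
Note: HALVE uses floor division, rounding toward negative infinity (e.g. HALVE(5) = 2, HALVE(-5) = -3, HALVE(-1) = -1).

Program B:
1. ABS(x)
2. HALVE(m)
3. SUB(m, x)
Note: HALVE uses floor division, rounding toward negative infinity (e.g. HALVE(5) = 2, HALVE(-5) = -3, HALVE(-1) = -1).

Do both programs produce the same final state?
No

Program A final state: m=3, x=4
Program B final state: m=-3, x=4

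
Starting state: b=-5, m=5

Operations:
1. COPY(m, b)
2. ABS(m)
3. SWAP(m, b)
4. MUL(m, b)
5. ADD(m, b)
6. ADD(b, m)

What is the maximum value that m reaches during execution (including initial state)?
5

Values of m at each step:
Initial: m = 5 ← maximum
After step 1: m = -5
After step 2: m = 5
After step 3: m = -5
After step 4: m = -25
After step 5: m = -20
After step 6: m = -20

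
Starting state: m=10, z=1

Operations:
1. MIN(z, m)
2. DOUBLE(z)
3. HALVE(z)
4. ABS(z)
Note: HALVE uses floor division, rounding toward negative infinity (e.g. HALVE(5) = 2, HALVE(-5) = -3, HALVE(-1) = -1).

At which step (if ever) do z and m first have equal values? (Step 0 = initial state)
Never

z and m never become equal during execution.

Comparing values at each step:
Initial: z=1, m=10
After step 1: z=1, m=10
After step 2: z=2, m=10
After step 3: z=1, m=10
After step 4: z=1, m=10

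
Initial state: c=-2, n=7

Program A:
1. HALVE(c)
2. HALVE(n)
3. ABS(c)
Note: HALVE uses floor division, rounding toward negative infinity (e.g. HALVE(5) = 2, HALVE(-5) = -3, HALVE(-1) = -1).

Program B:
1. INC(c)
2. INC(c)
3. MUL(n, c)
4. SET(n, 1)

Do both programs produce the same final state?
No

Program A final state: c=1, n=3
Program B final state: c=0, n=1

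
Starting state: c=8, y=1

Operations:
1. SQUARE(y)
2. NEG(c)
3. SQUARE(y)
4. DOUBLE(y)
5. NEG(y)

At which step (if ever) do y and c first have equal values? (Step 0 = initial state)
Never

y and c never become equal during execution.

Comparing values at each step:
Initial: y=1, c=8
After step 1: y=1, c=8
After step 2: y=1, c=-8
After step 3: y=1, c=-8
After step 4: y=2, c=-8
After step 5: y=-2, c=-8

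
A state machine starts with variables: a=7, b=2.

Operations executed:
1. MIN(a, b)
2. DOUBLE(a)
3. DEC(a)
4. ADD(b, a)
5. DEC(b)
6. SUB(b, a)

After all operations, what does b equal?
b = 1

Tracing execution:
Step 1: MIN(a, b) → b = 2
Step 2: DOUBLE(a) → b = 2
Step 3: DEC(a) → b = 2
Step 4: ADD(b, a) → b = 5
Step 5: DEC(b) → b = 4
Step 6: SUB(b, a) → b = 1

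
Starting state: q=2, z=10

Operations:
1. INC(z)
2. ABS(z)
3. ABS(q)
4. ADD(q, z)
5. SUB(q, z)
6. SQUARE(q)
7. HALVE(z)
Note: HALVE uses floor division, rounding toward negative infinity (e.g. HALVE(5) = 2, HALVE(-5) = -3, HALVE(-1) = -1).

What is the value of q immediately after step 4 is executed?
q = 13

Tracing q through execution:
Initial: q = 2
After step 1 (INC(z)): q = 2
After step 2 (ABS(z)): q = 2
After step 3 (ABS(q)): q = 2
After step 4 (ADD(q, z)): q = 13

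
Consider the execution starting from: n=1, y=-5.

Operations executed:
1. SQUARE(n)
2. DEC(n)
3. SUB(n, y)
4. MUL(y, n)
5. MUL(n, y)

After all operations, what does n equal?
n = -125

Tracing execution:
Step 1: SQUARE(n) → n = 1
Step 2: DEC(n) → n = 0
Step 3: SUB(n, y) → n = 5
Step 4: MUL(y, n) → n = 5
Step 5: MUL(n, y) → n = -125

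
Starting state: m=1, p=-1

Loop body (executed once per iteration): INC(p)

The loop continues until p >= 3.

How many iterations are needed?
4

Tracing iterations:
Initial: m=1, p=-1
After iteration 1: m=1, p=0
After iteration 2: m=1, p=1
After iteration 3: m=1, p=2
After iteration 4: m=1, p=3
p >= 3 now holds, so the loop exits after 4 iterations.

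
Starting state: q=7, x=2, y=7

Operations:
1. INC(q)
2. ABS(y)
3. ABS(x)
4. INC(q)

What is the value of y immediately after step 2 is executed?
y = 7

Tracing y through execution:
Initial: y = 7
After step 1 (INC(q)): y = 7
After step 2 (ABS(y)): y = 7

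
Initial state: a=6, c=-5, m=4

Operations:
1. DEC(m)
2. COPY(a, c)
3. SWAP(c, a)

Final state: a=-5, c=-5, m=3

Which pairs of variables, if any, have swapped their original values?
None

Comparing initial and final values:
a: 6 → -5
c: -5 → -5
m: 4 → 3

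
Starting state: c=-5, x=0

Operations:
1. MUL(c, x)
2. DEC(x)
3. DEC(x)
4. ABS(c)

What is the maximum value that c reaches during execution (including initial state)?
0

Values of c at each step:
Initial: c = -5
After step 1: c = 0 ← maximum
After step 2: c = 0
After step 3: c = 0
After step 4: c = 0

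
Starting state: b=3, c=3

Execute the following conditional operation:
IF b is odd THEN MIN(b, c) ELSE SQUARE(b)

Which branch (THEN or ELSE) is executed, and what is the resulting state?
Branch: THEN, Final state: b=3, c=3

Evaluating condition: b is odd
Condition is True, so THEN branch executes
After MIN(b, c): b=3, c=3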